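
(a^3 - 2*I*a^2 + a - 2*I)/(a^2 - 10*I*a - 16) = (a^2 + 1)/(a - 8*I)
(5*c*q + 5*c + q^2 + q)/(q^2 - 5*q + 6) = (5*c*q + 5*c + q^2 + q)/(q^2 - 5*q + 6)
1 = 1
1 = 1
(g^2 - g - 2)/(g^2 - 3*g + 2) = (g + 1)/(g - 1)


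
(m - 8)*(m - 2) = m^2 - 10*m + 16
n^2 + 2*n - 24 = (n - 4)*(n + 6)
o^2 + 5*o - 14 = (o - 2)*(o + 7)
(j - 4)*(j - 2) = j^2 - 6*j + 8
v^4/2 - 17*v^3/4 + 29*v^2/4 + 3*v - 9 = (v/2 + 1/2)*(v - 6)*(v - 2)*(v - 3/2)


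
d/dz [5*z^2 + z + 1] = 10*z + 1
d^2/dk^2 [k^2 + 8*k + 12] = 2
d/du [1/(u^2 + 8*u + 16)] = 2*(-u - 4)/(u^2 + 8*u + 16)^2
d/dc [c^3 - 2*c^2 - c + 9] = 3*c^2 - 4*c - 1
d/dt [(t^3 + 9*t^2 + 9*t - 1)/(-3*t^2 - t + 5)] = (-3*t^4 - 2*t^3 + 33*t^2 + 84*t + 44)/(9*t^4 + 6*t^3 - 29*t^2 - 10*t + 25)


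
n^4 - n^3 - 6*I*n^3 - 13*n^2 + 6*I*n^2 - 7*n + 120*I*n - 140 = (n - 5)*(n + 4)*(n - 7*I)*(n + I)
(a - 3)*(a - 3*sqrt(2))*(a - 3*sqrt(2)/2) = a^3 - 9*sqrt(2)*a^2/2 - 3*a^2 + 9*a + 27*sqrt(2)*a/2 - 27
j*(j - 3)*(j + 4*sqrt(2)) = j^3 - 3*j^2 + 4*sqrt(2)*j^2 - 12*sqrt(2)*j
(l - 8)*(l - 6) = l^2 - 14*l + 48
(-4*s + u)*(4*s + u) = -16*s^2 + u^2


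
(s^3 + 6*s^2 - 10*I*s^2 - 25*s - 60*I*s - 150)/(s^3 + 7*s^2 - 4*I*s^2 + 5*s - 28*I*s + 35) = (s^2 + s*(6 - 5*I) - 30*I)/(s^2 + s*(7 + I) + 7*I)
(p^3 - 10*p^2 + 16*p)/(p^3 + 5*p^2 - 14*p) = (p - 8)/(p + 7)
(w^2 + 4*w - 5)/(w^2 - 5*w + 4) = (w + 5)/(w - 4)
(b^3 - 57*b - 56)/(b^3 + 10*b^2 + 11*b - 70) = (b^2 - 7*b - 8)/(b^2 + 3*b - 10)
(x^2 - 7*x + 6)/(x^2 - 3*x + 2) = (x - 6)/(x - 2)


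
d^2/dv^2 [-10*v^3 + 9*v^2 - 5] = 18 - 60*v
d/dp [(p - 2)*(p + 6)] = 2*p + 4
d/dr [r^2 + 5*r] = 2*r + 5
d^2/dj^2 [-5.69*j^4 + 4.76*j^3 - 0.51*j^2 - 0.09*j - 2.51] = -68.28*j^2 + 28.56*j - 1.02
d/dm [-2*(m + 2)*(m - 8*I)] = -4*m - 4 + 16*I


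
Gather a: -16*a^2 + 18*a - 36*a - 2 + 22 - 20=-16*a^2 - 18*a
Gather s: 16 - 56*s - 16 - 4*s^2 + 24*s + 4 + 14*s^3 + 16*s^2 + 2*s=14*s^3 + 12*s^2 - 30*s + 4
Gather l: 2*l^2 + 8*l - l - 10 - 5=2*l^2 + 7*l - 15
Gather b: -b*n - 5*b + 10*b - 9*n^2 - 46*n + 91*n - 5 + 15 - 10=b*(5 - n) - 9*n^2 + 45*n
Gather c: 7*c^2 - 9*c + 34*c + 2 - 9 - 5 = 7*c^2 + 25*c - 12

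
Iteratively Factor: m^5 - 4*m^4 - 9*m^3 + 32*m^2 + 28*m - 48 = (m - 4)*(m^4 - 9*m^2 - 4*m + 12) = (m - 4)*(m + 2)*(m^3 - 2*m^2 - 5*m + 6) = (m - 4)*(m - 1)*(m + 2)*(m^2 - m - 6) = (m - 4)*(m - 1)*(m + 2)^2*(m - 3)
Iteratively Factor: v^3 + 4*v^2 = (v + 4)*(v^2) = v*(v + 4)*(v)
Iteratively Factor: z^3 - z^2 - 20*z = (z - 5)*(z^2 + 4*z) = (z - 5)*(z + 4)*(z)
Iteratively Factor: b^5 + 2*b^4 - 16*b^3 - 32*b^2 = (b)*(b^4 + 2*b^3 - 16*b^2 - 32*b) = b*(b - 4)*(b^3 + 6*b^2 + 8*b) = b*(b - 4)*(b + 2)*(b^2 + 4*b) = b^2*(b - 4)*(b + 2)*(b + 4)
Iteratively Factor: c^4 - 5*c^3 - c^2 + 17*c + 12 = (c + 1)*(c^3 - 6*c^2 + 5*c + 12) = (c - 4)*(c + 1)*(c^2 - 2*c - 3) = (c - 4)*(c + 1)^2*(c - 3)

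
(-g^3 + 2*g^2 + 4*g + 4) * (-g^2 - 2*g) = g^5 - 8*g^3 - 12*g^2 - 8*g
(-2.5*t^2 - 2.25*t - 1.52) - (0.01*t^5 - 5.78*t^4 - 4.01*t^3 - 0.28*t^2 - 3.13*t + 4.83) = -0.01*t^5 + 5.78*t^4 + 4.01*t^3 - 2.22*t^2 + 0.88*t - 6.35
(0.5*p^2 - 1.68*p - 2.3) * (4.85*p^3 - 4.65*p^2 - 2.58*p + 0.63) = 2.425*p^5 - 10.473*p^4 - 4.633*p^3 + 15.3444*p^2 + 4.8756*p - 1.449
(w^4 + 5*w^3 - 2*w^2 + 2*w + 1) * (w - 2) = w^5 + 3*w^4 - 12*w^3 + 6*w^2 - 3*w - 2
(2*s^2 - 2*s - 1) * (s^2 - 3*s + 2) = 2*s^4 - 8*s^3 + 9*s^2 - s - 2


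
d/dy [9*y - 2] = 9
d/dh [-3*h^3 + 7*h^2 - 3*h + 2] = -9*h^2 + 14*h - 3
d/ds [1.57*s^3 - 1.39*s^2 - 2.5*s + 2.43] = 4.71*s^2 - 2.78*s - 2.5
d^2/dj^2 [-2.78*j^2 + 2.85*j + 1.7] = -5.56000000000000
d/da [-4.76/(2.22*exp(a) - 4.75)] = 10.5672*exp(a)/(2.22*exp(a) - 4.75)^2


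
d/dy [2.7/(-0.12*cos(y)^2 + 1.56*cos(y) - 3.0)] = (4.212 - 0.648*cos(y))*sin(y)/(0.12*cos(y)^2 - 1.56*cos(y) + 3.0)^2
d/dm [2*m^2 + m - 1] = 4*m + 1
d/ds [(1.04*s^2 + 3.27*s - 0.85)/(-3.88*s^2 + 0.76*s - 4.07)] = (13.478*s^2 - 15.0616*s - 12.6629)/(15.0544*s^4 - 5.8976*s^3 + 32.1608*s^2 - 6.1864*s + 16.5649)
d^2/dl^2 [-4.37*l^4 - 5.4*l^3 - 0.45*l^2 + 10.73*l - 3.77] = -52.44*l^2 - 32.4*l - 0.9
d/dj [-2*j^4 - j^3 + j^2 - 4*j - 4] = -8*j^3 - 3*j^2 + 2*j - 4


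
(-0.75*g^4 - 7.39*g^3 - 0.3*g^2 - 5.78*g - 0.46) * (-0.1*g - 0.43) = 0.075*g^5 + 1.0615*g^4 + 3.2077*g^3 + 0.707*g^2 + 2.5314*g + 0.1978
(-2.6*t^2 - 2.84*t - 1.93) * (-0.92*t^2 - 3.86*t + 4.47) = 2.392*t^4 + 12.6488*t^3 + 1.116*t^2 - 5.245*t - 8.6271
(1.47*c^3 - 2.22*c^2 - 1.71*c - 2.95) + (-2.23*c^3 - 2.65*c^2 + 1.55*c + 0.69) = -0.76*c^3 - 4.87*c^2 - 0.16*c - 2.26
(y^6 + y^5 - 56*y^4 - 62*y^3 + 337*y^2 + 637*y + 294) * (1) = y^6 + y^5 - 56*y^4 - 62*y^3 + 337*y^2 + 637*y + 294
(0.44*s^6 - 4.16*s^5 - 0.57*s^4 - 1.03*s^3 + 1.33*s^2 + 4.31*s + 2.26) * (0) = 0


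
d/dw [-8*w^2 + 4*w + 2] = 4 - 16*w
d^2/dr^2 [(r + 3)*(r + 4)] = 2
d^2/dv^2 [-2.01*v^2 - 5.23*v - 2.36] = -4.02000000000000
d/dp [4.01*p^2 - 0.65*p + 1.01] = 8.02*p - 0.65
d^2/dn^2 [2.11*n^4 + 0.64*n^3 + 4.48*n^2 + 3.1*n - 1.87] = 25.32*n^2 + 3.84*n + 8.96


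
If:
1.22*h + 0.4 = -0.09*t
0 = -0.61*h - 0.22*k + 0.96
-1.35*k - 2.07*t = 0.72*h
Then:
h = -0.11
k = 4.66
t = -3.00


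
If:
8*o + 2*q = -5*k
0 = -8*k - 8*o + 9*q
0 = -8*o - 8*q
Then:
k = 0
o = 0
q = 0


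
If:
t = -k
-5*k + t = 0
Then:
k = 0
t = 0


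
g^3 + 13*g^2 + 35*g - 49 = (g - 1)*(g + 7)^2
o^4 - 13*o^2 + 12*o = o*(o - 3)*(o - 1)*(o + 4)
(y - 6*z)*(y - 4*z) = y^2 - 10*y*z + 24*z^2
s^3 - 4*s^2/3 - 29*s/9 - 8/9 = (s - 8/3)*(s + 1/3)*(s + 1)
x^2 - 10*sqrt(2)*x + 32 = (x - 8*sqrt(2))*(x - 2*sqrt(2))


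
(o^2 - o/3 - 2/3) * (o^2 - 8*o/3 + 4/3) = o^4 - 3*o^3 + 14*o^2/9 + 4*o/3 - 8/9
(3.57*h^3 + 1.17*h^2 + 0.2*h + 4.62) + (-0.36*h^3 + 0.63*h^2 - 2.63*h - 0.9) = 3.21*h^3 + 1.8*h^2 - 2.43*h + 3.72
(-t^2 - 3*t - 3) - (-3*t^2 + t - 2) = 2*t^2 - 4*t - 1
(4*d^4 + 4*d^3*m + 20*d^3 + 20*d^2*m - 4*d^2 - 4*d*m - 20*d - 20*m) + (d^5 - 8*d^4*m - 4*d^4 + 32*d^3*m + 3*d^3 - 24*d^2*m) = d^5 - 8*d^4*m + 36*d^3*m + 23*d^3 - 4*d^2*m - 4*d^2 - 4*d*m - 20*d - 20*m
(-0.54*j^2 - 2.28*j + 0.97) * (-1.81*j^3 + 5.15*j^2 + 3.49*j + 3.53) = 0.9774*j^5 + 1.3458*j^4 - 15.3823*j^3 - 4.8679*j^2 - 4.6631*j + 3.4241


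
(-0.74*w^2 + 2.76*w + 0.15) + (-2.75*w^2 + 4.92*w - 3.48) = -3.49*w^2 + 7.68*w - 3.33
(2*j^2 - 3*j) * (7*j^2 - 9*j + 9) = 14*j^4 - 39*j^3 + 45*j^2 - 27*j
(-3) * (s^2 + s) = -3*s^2 - 3*s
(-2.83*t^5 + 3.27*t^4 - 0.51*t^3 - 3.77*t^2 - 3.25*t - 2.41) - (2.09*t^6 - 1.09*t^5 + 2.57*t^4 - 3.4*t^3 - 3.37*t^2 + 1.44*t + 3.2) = -2.09*t^6 - 1.74*t^5 + 0.7*t^4 + 2.89*t^3 - 0.4*t^2 - 4.69*t - 5.61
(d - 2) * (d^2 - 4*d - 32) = d^3 - 6*d^2 - 24*d + 64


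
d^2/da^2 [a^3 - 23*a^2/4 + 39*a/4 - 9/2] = 6*a - 23/2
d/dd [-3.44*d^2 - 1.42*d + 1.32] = -6.88*d - 1.42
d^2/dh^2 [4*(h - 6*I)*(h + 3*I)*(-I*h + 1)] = -24*I*h - 16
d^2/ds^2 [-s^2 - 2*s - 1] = -2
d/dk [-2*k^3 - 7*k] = -6*k^2 - 7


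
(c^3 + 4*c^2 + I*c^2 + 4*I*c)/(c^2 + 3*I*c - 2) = c*(c + 4)/(c + 2*I)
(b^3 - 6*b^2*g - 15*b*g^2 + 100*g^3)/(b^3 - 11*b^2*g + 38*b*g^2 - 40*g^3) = (b^2 - b*g - 20*g^2)/(b^2 - 6*b*g + 8*g^2)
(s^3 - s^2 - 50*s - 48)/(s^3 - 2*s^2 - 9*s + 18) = (s^3 - s^2 - 50*s - 48)/(s^3 - 2*s^2 - 9*s + 18)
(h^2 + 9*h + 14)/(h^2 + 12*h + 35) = (h + 2)/(h + 5)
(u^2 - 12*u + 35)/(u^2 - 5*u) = (u - 7)/u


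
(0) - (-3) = 3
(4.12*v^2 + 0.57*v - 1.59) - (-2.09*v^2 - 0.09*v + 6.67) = 6.21*v^2 + 0.66*v - 8.26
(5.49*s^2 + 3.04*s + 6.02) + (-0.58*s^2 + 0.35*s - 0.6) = 4.91*s^2 + 3.39*s + 5.42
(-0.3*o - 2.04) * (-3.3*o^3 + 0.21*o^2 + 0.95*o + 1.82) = 0.99*o^4 + 6.669*o^3 - 0.7134*o^2 - 2.484*o - 3.7128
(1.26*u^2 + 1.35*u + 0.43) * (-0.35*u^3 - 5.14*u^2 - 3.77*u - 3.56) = -0.441*u^5 - 6.9489*u^4 - 11.8397*u^3 - 11.7853*u^2 - 6.4271*u - 1.5308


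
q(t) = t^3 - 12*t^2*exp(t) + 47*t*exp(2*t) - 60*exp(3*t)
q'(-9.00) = 242.91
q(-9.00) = -729.12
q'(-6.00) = 107.28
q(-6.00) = -217.07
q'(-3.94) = 44.66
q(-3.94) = -64.86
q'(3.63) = -9111774.83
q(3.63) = -2981502.23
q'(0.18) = -222.80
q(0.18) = -91.29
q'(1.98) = -56832.58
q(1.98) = -18247.39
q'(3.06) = -1597926.22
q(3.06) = -519018.31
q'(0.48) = -541.53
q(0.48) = -198.68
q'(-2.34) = 13.74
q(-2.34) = -20.22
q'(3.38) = -4252315.91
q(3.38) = -1387136.56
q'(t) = -12*t^2*exp(t) + 3*t^2 + 94*t*exp(2*t) - 24*t*exp(t) - 180*exp(3*t) + 47*exp(2*t)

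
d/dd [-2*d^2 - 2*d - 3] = -4*d - 2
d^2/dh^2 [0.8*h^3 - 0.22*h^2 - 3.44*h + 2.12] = 4.8*h - 0.44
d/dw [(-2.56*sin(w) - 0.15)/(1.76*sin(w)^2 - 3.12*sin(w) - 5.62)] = (4.5056*sin(w)^2 + 0.528*sin(w) + 13.9192)*cos(w)/(3.0976*sin(w)^4 - 10.9824*sin(w)^3 - 10.048*sin(w)^2 + 35.0688*sin(w) + 31.5844)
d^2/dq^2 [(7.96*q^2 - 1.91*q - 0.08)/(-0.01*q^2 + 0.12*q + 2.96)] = (-0.018722*q^3 - 1.413648*q^2 + 0.33864*q - 140.834496)/(1.0e-6*q^6 - 3.6e-5*q^5 - 0.000456*q^4 + 0.019584*q^3 + 0.134976*q^2 - 3.154176*q - 25.934336)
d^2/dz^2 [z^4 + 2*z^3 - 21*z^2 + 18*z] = 12*z^2 + 12*z - 42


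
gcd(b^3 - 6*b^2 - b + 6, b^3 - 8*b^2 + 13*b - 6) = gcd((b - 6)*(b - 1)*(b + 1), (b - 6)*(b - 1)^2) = b^2 - 7*b + 6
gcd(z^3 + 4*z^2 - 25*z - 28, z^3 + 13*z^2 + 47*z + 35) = z^2 + 8*z + 7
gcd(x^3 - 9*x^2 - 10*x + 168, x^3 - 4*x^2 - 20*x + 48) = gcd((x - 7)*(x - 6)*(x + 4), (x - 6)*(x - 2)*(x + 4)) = x^2 - 2*x - 24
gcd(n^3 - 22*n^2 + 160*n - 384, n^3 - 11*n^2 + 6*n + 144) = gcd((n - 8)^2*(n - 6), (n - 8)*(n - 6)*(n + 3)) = n^2 - 14*n + 48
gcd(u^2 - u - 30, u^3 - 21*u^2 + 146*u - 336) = u - 6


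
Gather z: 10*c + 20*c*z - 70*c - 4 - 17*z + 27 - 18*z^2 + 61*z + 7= -60*c - 18*z^2 + z*(20*c + 44) + 30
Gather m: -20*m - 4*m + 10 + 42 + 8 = 60 - 24*m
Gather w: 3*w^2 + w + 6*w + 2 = 3*w^2 + 7*w + 2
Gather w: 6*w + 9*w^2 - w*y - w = 9*w^2 + w*(5 - y)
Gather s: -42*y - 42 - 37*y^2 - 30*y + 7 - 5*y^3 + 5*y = -5*y^3 - 37*y^2 - 67*y - 35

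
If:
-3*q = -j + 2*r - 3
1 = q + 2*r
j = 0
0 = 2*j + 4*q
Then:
No Solution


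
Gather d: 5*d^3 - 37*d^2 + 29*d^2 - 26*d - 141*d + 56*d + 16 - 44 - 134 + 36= 5*d^3 - 8*d^2 - 111*d - 126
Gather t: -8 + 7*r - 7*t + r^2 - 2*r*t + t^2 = r^2 + 7*r + t^2 + t*(-2*r - 7) - 8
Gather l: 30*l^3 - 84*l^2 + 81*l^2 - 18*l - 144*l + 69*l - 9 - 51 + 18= 30*l^3 - 3*l^2 - 93*l - 42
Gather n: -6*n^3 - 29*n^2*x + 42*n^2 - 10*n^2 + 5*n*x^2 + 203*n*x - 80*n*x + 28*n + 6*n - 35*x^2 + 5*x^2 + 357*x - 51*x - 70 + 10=-6*n^3 + n^2*(32 - 29*x) + n*(5*x^2 + 123*x + 34) - 30*x^2 + 306*x - 60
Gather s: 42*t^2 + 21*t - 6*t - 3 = 42*t^2 + 15*t - 3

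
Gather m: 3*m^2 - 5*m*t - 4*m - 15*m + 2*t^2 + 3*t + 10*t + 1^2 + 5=3*m^2 + m*(-5*t - 19) + 2*t^2 + 13*t + 6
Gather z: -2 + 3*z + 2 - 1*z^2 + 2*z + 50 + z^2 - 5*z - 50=0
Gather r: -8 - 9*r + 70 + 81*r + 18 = 72*r + 80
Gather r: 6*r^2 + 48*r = 6*r^2 + 48*r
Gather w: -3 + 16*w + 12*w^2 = 12*w^2 + 16*w - 3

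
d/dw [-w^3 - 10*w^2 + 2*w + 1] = -3*w^2 - 20*w + 2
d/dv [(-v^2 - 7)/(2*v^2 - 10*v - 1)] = 10*(v^2 + 3*v - 7)/(4*v^4 - 40*v^3 + 96*v^2 + 20*v + 1)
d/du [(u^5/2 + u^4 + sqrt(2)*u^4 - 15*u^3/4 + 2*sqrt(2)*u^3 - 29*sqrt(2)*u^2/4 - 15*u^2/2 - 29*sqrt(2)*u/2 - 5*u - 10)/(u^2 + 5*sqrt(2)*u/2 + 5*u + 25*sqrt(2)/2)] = (12*u^6 + 56*sqrt(2)*u^5 + 96*u^5 + 210*u^4 + 446*sqrt(2)*u^4 + 410*sqrt(2)*u^3 + 660*u^3 - 1449*sqrt(2)*u^2 + 650*u^2 - 2740*u - 1500*sqrt(2)*u - 2500 - 300*sqrt(2))/(4*(2*u^4 + 10*sqrt(2)*u^3 + 20*u^3 + 75*u^2 + 100*sqrt(2)*u^2 + 250*u + 250*sqrt(2)*u + 625))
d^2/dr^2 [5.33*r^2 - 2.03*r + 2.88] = 10.6600000000000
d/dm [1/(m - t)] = -1/(m - t)^2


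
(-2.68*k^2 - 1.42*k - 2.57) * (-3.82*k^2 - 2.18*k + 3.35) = 10.2376*k^4 + 11.2668*k^3 + 3.935*k^2 + 0.8456*k - 8.6095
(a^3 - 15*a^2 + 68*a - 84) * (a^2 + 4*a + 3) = a^5 - 11*a^4 + 11*a^3 + 143*a^2 - 132*a - 252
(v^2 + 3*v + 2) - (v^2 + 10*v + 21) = -7*v - 19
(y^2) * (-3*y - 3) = -3*y^3 - 3*y^2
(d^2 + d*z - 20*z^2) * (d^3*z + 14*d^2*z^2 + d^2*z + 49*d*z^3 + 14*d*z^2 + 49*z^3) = d^5*z + 15*d^4*z^2 + d^4*z + 43*d^3*z^3 + 15*d^3*z^2 - 231*d^2*z^4 + 43*d^2*z^3 - 980*d*z^5 - 231*d*z^4 - 980*z^5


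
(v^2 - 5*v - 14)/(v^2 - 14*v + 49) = (v + 2)/(v - 7)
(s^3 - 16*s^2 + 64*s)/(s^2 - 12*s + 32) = s*(s - 8)/(s - 4)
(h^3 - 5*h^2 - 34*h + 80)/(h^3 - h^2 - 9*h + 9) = (h^3 - 5*h^2 - 34*h + 80)/(h^3 - h^2 - 9*h + 9)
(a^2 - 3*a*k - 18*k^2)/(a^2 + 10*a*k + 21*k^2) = (a - 6*k)/(a + 7*k)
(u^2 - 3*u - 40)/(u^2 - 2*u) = (u^2 - 3*u - 40)/(u*(u - 2))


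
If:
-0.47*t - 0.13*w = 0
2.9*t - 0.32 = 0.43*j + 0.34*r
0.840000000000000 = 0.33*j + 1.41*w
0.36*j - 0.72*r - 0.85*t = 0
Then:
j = -2.24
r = -0.75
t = -0.31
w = 1.12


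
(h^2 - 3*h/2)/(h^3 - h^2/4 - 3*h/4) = 2*(3 - 2*h)/(-4*h^2 + h + 3)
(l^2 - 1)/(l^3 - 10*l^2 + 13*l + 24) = (l - 1)/(l^2 - 11*l + 24)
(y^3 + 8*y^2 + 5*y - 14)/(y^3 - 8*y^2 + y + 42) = (y^2 + 6*y - 7)/(y^2 - 10*y + 21)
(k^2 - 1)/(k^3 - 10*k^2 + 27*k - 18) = (k + 1)/(k^2 - 9*k + 18)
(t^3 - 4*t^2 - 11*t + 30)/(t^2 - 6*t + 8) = (t^2 - 2*t - 15)/(t - 4)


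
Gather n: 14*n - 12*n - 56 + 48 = 2*n - 8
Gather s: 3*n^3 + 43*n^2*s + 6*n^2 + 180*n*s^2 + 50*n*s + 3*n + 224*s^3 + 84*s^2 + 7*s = 3*n^3 + 6*n^2 + 3*n + 224*s^3 + s^2*(180*n + 84) + s*(43*n^2 + 50*n + 7)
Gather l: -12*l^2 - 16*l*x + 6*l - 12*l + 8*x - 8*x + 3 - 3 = -12*l^2 + l*(-16*x - 6)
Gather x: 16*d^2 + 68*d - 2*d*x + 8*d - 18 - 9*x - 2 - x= 16*d^2 + 76*d + x*(-2*d - 10) - 20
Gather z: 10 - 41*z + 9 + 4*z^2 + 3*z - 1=4*z^2 - 38*z + 18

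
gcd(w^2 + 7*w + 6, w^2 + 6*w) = w + 6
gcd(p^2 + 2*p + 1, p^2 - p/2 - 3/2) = p + 1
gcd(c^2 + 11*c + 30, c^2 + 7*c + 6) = c + 6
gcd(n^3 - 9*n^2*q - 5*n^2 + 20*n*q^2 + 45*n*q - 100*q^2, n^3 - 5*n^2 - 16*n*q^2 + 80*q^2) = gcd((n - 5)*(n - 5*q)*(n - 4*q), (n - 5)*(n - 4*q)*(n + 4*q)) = -n^2 + 4*n*q + 5*n - 20*q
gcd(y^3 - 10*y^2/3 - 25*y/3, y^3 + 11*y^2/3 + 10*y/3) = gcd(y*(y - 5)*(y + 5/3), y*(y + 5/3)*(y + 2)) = y^2 + 5*y/3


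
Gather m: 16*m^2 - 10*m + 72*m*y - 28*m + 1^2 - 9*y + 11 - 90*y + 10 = 16*m^2 + m*(72*y - 38) - 99*y + 22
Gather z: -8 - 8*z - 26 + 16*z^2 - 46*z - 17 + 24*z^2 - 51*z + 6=40*z^2 - 105*z - 45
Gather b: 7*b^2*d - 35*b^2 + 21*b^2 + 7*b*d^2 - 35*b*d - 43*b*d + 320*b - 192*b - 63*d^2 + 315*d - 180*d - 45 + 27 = b^2*(7*d - 14) + b*(7*d^2 - 78*d + 128) - 63*d^2 + 135*d - 18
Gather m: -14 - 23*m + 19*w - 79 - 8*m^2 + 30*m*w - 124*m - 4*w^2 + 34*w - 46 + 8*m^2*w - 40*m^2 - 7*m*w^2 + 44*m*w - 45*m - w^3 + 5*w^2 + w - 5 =m^2*(8*w - 48) + m*(-7*w^2 + 74*w - 192) - w^3 + w^2 + 54*w - 144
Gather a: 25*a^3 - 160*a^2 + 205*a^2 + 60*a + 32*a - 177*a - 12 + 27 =25*a^3 + 45*a^2 - 85*a + 15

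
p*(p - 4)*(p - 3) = p^3 - 7*p^2 + 12*p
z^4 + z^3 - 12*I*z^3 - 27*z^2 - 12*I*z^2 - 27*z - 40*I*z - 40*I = (z - 8*I)*(z - 5*I)*(-I*z + 1)*(I*z + I)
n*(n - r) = n^2 - n*r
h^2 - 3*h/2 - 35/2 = (h - 5)*(h + 7/2)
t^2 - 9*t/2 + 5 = (t - 5/2)*(t - 2)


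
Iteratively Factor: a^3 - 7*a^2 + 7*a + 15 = (a - 5)*(a^2 - 2*a - 3) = (a - 5)*(a + 1)*(a - 3)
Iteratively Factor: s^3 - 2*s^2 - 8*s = (s - 4)*(s^2 + 2*s) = (s - 4)*(s + 2)*(s)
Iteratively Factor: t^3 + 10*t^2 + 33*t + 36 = (t + 3)*(t^2 + 7*t + 12) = (t + 3)^2*(t + 4)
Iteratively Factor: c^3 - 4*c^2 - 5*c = (c + 1)*(c^2 - 5*c) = (c - 5)*(c + 1)*(c)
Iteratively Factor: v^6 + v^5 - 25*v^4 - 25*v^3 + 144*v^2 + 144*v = (v + 3)*(v^5 - 2*v^4 - 19*v^3 + 32*v^2 + 48*v) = (v - 4)*(v + 3)*(v^4 + 2*v^3 - 11*v^2 - 12*v) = (v - 4)*(v - 3)*(v + 3)*(v^3 + 5*v^2 + 4*v) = (v - 4)*(v - 3)*(v + 3)*(v + 4)*(v^2 + v) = v*(v - 4)*(v - 3)*(v + 3)*(v + 4)*(v + 1)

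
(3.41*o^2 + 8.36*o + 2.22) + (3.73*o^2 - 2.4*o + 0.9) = 7.14*o^2 + 5.96*o + 3.12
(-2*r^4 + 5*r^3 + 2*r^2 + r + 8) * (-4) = 8*r^4 - 20*r^3 - 8*r^2 - 4*r - 32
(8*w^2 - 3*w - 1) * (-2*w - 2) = -16*w^3 - 10*w^2 + 8*w + 2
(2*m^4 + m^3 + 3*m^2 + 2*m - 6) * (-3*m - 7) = -6*m^5 - 17*m^4 - 16*m^3 - 27*m^2 + 4*m + 42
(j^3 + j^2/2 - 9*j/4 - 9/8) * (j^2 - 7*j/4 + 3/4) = j^5 - 5*j^4/4 - 19*j^3/8 + 51*j^2/16 + 9*j/32 - 27/32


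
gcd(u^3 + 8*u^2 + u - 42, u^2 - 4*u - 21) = u + 3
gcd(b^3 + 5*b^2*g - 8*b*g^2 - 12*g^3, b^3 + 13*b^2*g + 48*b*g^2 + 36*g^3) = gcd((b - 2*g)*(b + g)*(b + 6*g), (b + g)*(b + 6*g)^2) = b^2 + 7*b*g + 6*g^2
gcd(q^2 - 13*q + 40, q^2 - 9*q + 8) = q - 8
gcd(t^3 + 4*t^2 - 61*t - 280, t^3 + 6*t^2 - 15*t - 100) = t + 5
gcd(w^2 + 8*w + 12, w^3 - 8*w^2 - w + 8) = 1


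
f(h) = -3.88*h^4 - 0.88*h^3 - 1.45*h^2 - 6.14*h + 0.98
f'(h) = -15.52*h^3 - 2.64*h^2 - 2.9*h - 6.14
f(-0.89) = 3.48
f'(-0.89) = 5.29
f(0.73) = -5.72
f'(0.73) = -15.70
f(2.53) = -197.06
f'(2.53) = -281.71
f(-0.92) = 3.31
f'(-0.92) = 6.38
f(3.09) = -411.53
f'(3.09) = -498.20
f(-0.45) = 3.37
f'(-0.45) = -3.96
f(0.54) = -3.23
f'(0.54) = -10.92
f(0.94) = -9.83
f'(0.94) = -24.09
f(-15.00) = -193688.17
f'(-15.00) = 51823.36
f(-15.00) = -193688.17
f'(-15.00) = 51823.36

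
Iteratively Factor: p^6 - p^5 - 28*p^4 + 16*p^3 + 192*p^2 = (p)*(p^5 - p^4 - 28*p^3 + 16*p^2 + 192*p) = p*(p - 4)*(p^4 + 3*p^3 - 16*p^2 - 48*p) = p*(p - 4)*(p + 3)*(p^3 - 16*p) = p^2*(p - 4)*(p + 3)*(p^2 - 16) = p^2*(p - 4)*(p + 3)*(p + 4)*(p - 4)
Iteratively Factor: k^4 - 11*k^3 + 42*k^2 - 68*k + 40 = (k - 2)*(k^3 - 9*k^2 + 24*k - 20) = (k - 2)^2*(k^2 - 7*k + 10) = (k - 2)^3*(k - 5)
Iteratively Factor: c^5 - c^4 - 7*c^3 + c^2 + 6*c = (c + 2)*(c^4 - 3*c^3 - c^2 + 3*c) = (c + 1)*(c + 2)*(c^3 - 4*c^2 + 3*c) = (c - 1)*(c + 1)*(c + 2)*(c^2 - 3*c) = (c - 3)*(c - 1)*(c + 1)*(c + 2)*(c)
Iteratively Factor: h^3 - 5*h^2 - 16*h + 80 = (h + 4)*(h^2 - 9*h + 20) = (h - 4)*(h + 4)*(h - 5)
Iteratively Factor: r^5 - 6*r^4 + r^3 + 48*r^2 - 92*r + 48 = (r - 2)*(r^4 - 4*r^3 - 7*r^2 + 34*r - 24) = (r - 2)^2*(r^3 - 2*r^2 - 11*r + 12) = (r - 2)^2*(r - 1)*(r^2 - r - 12) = (r - 2)^2*(r - 1)*(r + 3)*(r - 4)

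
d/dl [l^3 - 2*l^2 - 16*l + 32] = 3*l^2 - 4*l - 16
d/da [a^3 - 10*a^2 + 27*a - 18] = 3*a^2 - 20*a + 27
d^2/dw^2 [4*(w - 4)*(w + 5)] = 8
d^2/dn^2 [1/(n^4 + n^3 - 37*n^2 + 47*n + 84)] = 2*((-6*n^2 - 3*n + 37)*(n^4 + n^3 - 37*n^2 + 47*n + 84) + (4*n^3 + 3*n^2 - 74*n + 47)^2)/(n^4 + n^3 - 37*n^2 + 47*n + 84)^3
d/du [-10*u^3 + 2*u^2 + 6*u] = -30*u^2 + 4*u + 6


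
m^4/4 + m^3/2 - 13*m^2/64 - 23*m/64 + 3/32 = (m/4 + 1/2)*(m - 3/4)*(m - 1/4)*(m + 1)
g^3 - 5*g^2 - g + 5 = (g - 5)*(g - 1)*(g + 1)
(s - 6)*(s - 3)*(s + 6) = s^3 - 3*s^2 - 36*s + 108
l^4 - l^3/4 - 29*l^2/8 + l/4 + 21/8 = (l - 7/4)*(l - 1)*(l + 1)*(l + 3/2)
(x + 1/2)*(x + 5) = x^2 + 11*x/2 + 5/2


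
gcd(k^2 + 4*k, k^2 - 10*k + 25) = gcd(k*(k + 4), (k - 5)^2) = 1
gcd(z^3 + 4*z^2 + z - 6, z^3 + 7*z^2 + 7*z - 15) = z^2 + 2*z - 3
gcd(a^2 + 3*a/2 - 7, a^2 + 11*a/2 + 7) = a + 7/2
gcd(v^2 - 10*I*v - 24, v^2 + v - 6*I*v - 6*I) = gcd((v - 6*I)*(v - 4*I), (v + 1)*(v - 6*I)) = v - 6*I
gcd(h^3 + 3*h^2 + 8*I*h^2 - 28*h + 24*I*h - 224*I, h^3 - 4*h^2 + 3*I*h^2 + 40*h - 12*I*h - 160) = h^2 + h*(-4 + 8*I) - 32*I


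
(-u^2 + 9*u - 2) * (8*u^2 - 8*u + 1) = -8*u^4 + 80*u^3 - 89*u^2 + 25*u - 2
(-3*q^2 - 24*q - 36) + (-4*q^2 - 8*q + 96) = -7*q^2 - 32*q + 60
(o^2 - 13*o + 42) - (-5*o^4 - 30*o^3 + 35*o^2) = 5*o^4 + 30*o^3 - 34*o^2 - 13*o + 42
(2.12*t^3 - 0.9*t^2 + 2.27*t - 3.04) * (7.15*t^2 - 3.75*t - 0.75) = 15.158*t^5 - 14.385*t^4 + 18.0155*t^3 - 29.5735*t^2 + 9.6975*t + 2.28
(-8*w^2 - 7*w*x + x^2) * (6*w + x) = -48*w^3 - 50*w^2*x - w*x^2 + x^3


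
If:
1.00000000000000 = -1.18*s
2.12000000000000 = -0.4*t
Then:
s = -0.85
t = -5.30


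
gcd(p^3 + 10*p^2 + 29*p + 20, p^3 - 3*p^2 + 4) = p + 1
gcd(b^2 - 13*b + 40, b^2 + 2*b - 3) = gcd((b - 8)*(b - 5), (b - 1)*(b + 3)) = 1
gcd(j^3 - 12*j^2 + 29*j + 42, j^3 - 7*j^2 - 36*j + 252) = j^2 - 13*j + 42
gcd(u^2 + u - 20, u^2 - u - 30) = u + 5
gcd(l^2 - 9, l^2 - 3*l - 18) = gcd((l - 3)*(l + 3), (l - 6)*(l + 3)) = l + 3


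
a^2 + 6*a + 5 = (a + 1)*(a + 5)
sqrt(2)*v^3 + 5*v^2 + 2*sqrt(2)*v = v*(v + 2*sqrt(2))*(sqrt(2)*v + 1)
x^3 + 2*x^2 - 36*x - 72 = (x - 6)*(x + 2)*(x + 6)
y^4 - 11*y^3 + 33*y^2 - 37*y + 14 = (y - 7)*(y - 2)*(y - 1)^2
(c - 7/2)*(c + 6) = c^2 + 5*c/2 - 21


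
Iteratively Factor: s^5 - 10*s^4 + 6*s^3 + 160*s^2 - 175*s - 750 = (s - 5)*(s^4 - 5*s^3 - 19*s^2 + 65*s + 150) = (s - 5)*(s + 3)*(s^3 - 8*s^2 + 5*s + 50) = (s - 5)^2*(s + 3)*(s^2 - 3*s - 10) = (s - 5)^3*(s + 3)*(s + 2)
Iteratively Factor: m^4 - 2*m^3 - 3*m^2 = (m + 1)*(m^3 - 3*m^2) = (m - 3)*(m + 1)*(m^2) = m*(m - 3)*(m + 1)*(m)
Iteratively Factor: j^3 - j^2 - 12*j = (j)*(j^2 - j - 12) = j*(j + 3)*(j - 4)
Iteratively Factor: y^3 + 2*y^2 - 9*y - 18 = (y + 2)*(y^2 - 9) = (y - 3)*(y + 2)*(y + 3)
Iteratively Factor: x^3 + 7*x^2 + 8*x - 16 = (x + 4)*(x^2 + 3*x - 4) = (x - 1)*(x + 4)*(x + 4)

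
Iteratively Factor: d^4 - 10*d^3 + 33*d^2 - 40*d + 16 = (d - 4)*(d^3 - 6*d^2 + 9*d - 4) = (d - 4)^2*(d^2 - 2*d + 1) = (d - 4)^2*(d - 1)*(d - 1)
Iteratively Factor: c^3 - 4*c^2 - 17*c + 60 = (c + 4)*(c^2 - 8*c + 15) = (c - 5)*(c + 4)*(c - 3)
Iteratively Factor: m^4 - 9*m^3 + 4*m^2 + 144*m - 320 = (m - 4)*(m^3 - 5*m^2 - 16*m + 80) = (m - 4)^2*(m^2 - m - 20) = (m - 5)*(m - 4)^2*(m + 4)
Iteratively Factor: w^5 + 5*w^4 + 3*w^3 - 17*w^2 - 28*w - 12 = (w + 2)*(w^4 + 3*w^3 - 3*w^2 - 11*w - 6) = (w - 2)*(w + 2)*(w^3 + 5*w^2 + 7*w + 3) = (w - 2)*(w + 1)*(w + 2)*(w^2 + 4*w + 3) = (w - 2)*(w + 1)*(w + 2)*(w + 3)*(w + 1)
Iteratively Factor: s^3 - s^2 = (s - 1)*(s^2) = s*(s - 1)*(s)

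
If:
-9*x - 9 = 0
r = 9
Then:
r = 9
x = -1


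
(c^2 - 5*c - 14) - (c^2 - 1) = -5*c - 13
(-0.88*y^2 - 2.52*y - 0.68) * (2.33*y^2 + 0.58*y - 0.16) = -2.0504*y^4 - 6.382*y^3 - 2.9052*y^2 + 0.00879999999999997*y + 0.1088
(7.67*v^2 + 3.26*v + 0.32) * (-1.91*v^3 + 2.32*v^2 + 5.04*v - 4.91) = -14.6497*v^5 + 11.5678*v^4 + 45.6088*v^3 - 20.4869*v^2 - 14.3938*v - 1.5712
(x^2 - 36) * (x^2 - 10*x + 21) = x^4 - 10*x^3 - 15*x^2 + 360*x - 756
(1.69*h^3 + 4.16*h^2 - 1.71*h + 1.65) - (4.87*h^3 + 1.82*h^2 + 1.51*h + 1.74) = -3.18*h^3 + 2.34*h^2 - 3.22*h - 0.0900000000000001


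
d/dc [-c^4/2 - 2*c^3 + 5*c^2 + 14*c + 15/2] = -2*c^3 - 6*c^2 + 10*c + 14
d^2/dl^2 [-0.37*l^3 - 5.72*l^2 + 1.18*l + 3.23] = -2.22*l - 11.44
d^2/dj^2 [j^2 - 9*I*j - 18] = 2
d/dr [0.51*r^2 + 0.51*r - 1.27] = 1.02*r + 0.51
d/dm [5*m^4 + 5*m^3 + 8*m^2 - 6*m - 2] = 20*m^3 + 15*m^2 + 16*m - 6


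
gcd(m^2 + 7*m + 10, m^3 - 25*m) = m + 5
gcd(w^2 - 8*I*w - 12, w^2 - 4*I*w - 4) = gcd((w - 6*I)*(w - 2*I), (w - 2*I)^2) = w - 2*I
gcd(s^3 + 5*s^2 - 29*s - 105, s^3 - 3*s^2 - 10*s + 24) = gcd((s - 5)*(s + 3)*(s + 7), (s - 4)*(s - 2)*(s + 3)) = s + 3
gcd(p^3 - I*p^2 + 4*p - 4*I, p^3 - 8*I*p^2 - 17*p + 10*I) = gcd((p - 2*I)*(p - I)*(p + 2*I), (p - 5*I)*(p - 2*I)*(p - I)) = p^2 - 3*I*p - 2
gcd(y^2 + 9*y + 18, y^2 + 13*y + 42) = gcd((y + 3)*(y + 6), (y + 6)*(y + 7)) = y + 6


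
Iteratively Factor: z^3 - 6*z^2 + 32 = (z - 4)*(z^2 - 2*z - 8) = (z - 4)*(z + 2)*(z - 4)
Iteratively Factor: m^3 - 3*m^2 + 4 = (m - 2)*(m^2 - m - 2) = (m - 2)^2*(m + 1)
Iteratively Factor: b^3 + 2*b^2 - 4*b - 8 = (b + 2)*(b^2 - 4) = (b + 2)^2*(b - 2)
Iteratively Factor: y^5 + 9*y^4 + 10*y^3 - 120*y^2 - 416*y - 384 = (y - 4)*(y^4 + 13*y^3 + 62*y^2 + 128*y + 96) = (y - 4)*(y + 2)*(y^3 + 11*y^2 + 40*y + 48) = (y - 4)*(y + 2)*(y + 4)*(y^2 + 7*y + 12) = (y - 4)*(y + 2)*(y + 3)*(y + 4)*(y + 4)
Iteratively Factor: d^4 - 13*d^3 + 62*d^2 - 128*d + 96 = (d - 4)*(d^3 - 9*d^2 + 26*d - 24) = (d - 4)*(d - 2)*(d^2 - 7*d + 12) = (d - 4)^2*(d - 2)*(d - 3)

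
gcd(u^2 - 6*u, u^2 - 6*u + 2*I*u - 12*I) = u - 6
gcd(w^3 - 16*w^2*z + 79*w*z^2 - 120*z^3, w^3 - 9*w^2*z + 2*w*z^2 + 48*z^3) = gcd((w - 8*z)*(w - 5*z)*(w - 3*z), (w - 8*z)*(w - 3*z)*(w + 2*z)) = w^2 - 11*w*z + 24*z^2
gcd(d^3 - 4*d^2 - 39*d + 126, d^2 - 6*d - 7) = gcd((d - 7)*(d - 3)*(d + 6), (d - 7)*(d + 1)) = d - 7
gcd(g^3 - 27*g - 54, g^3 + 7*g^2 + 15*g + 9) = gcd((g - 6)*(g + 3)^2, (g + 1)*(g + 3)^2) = g^2 + 6*g + 9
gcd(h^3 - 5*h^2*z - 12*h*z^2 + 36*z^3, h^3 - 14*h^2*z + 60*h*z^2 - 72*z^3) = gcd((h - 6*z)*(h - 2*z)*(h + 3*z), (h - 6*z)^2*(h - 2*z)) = h^2 - 8*h*z + 12*z^2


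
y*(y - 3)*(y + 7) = y^3 + 4*y^2 - 21*y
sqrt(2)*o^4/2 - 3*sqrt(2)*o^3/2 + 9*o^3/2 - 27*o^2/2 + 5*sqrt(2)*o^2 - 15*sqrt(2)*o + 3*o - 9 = (o - 3)*(o + sqrt(2)/2)*(o + 3*sqrt(2))*(sqrt(2)*o/2 + 1)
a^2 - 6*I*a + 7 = (a - 7*I)*(a + I)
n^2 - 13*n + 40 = (n - 8)*(n - 5)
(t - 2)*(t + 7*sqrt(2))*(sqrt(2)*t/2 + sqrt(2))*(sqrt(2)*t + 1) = t^4 + 15*sqrt(2)*t^3/2 + 3*t^2 - 30*sqrt(2)*t - 28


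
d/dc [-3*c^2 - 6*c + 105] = -6*c - 6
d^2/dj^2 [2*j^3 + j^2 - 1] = 12*j + 2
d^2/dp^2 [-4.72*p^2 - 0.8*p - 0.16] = -9.44000000000000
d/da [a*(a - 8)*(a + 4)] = 3*a^2 - 8*a - 32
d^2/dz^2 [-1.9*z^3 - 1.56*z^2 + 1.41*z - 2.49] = -11.4*z - 3.12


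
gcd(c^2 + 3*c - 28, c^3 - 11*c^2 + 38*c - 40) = c - 4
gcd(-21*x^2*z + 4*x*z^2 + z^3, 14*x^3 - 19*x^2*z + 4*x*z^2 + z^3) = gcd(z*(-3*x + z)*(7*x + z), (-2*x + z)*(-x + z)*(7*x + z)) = 7*x + z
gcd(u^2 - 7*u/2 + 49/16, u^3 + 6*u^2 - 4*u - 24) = 1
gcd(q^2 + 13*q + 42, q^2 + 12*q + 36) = q + 6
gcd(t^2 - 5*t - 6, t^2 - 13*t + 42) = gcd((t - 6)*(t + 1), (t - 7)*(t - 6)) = t - 6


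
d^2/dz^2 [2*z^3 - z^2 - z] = 12*z - 2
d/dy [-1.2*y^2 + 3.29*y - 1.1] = 3.29 - 2.4*y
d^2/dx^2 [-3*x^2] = -6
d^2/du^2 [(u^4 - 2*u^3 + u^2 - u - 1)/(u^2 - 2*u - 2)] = 2*(u^6 - 6*u^5 + 6*u^4 + 21*u^3 + 3*u^2 - 24*u + 2)/(u^6 - 6*u^5 + 6*u^4 + 16*u^3 - 12*u^2 - 24*u - 8)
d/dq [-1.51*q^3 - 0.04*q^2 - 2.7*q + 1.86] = -4.53*q^2 - 0.08*q - 2.7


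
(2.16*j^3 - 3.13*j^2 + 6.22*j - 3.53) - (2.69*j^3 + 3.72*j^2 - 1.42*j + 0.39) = -0.53*j^3 - 6.85*j^2 + 7.64*j - 3.92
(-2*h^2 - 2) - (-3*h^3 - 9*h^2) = 3*h^3 + 7*h^2 - 2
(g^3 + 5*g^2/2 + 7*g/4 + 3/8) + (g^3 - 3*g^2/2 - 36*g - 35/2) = 2*g^3 + g^2 - 137*g/4 - 137/8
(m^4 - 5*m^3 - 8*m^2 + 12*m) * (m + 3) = m^5 - 2*m^4 - 23*m^3 - 12*m^2 + 36*m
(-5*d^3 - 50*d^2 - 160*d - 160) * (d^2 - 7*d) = -5*d^5 - 15*d^4 + 190*d^3 + 960*d^2 + 1120*d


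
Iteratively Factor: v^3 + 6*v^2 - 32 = (v + 4)*(v^2 + 2*v - 8) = (v - 2)*(v + 4)*(v + 4)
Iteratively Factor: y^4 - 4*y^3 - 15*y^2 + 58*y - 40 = (y - 5)*(y^3 + y^2 - 10*y + 8) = (y - 5)*(y - 2)*(y^2 + 3*y - 4) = (y - 5)*(y - 2)*(y - 1)*(y + 4)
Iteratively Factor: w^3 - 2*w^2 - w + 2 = (w - 2)*(w^2 - 1) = (w - 2)*(w + 1)*(w - 1)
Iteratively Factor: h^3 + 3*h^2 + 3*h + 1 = (h + 1)*(h^2 + 2*h + 1) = (h + 1)^2*(h + 1)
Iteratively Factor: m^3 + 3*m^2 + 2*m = (m + 1)*(m^2 + 2*m) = m*(m + 1)*(m + 2)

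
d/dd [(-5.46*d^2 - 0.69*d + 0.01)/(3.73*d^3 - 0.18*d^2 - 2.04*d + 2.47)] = (20.3658*d^4 + 5.1474*d^3 + 10.9023*d^2 - 26.9688*d - 1.6839)/(13.9129*d^6 - 1.3428*d^5 - 15.186*d^4 + 19.1606*d^3 + 3.2724*d^2 - 10.0776*d + 6.1009)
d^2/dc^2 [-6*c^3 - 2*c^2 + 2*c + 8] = -36*c - 4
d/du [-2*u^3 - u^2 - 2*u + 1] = -6*u^2 - 2*u - 2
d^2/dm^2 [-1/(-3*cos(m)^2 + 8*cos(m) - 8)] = 2*(18*sin(m)^4 + 7*sin(m)^2 + 77*cos(m) - 9*cos(3*m) - 65)/(3*sin(m)^2 + 8*cos(m) - 11)^3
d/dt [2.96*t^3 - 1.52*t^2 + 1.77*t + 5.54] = 8.88*t^2 - 3.04*t + 1.77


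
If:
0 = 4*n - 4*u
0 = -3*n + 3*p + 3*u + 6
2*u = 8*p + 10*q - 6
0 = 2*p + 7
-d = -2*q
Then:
No Solution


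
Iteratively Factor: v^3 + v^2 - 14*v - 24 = (v - 4)*(v^2 + 5*v + 6) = (v - 4)*(v + 2)*(v + 3)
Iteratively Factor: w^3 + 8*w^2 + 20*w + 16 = (w + 4)*(w^2 + 4*w + 4) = (w + 2)*(w + 4)*(w + 2)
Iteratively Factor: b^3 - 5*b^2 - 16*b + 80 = (b - 5)*(b^2 - 16) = (b - 5)*(b - 4)*(b + 4)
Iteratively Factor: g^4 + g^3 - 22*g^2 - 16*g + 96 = (g - 4)*(g^3 + 5*g^2 - 2*g - 24) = (g - 4)*(g + 3)*(g^2 + 2*g - 8) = (g - 4)*(g + 3)*(g + 4)*(g - 2)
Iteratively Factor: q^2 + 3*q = (q)*(q + 3)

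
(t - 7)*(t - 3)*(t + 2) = t^3 - 8*t^2 + t + 42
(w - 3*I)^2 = w^2 - 6*I*w - 9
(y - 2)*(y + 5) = y^2 + 3*y - 10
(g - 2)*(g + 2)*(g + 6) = g^3 + 6*g^2 - 4*g - 24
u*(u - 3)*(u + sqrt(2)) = u^3 - 3*u^2 + sqrt(2)*u^2 - 3*sqrt(2)*u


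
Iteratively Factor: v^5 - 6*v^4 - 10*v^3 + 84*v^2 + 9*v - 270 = (v - 3)*(v^4 - 3*v^3 - 19*v^2 + 27*v + 90) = (v - 5)*(v - 3)*(v^3 + 2*v^2 - 9*v - 18) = (v - 5)*(v - 3)*(v + 2)*(v^2 - 9) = (v - 5)*(v - 3)*(v + 2)*(v + 3)*(v - 3)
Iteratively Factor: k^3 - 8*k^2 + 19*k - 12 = (k - 4)*(k^2 - 4*k + 3) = (k - 4)*(k - 3)*(k - 1)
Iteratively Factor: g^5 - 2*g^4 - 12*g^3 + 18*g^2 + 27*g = (g + 3)*(g^4 - 5*g^3 + 3*g^2 + 9*g) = g*(g + 3)*(g^3 - 5*g^2 + 3*g + 9) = g*(g + 1)*(g + 3)*(g^2 - 6*g + 9) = g*(g - 3)*(g + 1)*(g + 3)*(g - 3)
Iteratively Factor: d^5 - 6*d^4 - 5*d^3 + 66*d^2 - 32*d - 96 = (d + 3)*(d^4 - 9*d^3 + 22*d^2 - 32) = (d - 2)*(d + 3)*(d^3 - 7*d^2 + 8*d + 16) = (d - 2)*(d + 1)*(d + 3)*(d^2 - 8*d + 16) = (d - 4)*(d - 2)*(d + 1)*(d + 3)*(d - 4)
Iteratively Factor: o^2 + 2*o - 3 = (o + 3)*(o - 1)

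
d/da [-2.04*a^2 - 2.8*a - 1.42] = -4.08*a - 2.8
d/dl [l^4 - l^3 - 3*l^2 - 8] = l*(4*l^2 - 3*l - 6)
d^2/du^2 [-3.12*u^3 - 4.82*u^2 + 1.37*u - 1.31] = -18.72*u - 9.64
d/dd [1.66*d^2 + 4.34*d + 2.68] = 3.32*d + 4.34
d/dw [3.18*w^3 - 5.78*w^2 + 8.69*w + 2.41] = 9.54*w^2 - 11.56*w + 8.69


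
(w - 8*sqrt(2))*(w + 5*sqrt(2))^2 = w^3 + 2*sqrt(2)*w^2 - 110*w - 400*sqrt(2)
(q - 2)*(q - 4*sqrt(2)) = q^2 - 4*sqrt(2)*q - 2*q + 8*sqrt(2)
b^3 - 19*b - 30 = (b - 5)*(b + 2)*(b + 3)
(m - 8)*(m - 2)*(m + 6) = m^3 - 4*m^2 - 44*m + 96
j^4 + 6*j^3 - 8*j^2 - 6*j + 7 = (j - 1)^2*(j + 1)*(j + 7)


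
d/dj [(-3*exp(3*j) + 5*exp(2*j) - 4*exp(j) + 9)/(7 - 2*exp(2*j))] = (6*exp(4*j) - 71*exp(2*j) + 106*exp(j) - 28)*exp(j)/(4*exp(4*j) - 28*exp(2*j) + 49)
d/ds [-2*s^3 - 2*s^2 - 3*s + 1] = -6*s^2 - 4*s - 3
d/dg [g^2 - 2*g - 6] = 2*g - 2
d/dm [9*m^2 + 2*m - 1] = 18*m + 2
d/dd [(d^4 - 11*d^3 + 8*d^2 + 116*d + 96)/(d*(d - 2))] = (2*d^5 - 17*d^4 + 44*d^3 - 132*d^2 - 192*d + 192)/(d^2*(d^2 - 4*d + 4))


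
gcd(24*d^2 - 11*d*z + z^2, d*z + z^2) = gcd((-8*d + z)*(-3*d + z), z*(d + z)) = 1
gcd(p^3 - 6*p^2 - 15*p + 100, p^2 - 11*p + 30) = p - 5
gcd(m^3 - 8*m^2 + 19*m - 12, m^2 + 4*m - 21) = m - 3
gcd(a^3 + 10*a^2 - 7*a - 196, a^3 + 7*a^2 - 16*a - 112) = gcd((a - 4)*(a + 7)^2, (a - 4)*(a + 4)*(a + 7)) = a^2 + 3*a - 28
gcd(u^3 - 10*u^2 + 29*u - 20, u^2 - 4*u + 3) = u - 1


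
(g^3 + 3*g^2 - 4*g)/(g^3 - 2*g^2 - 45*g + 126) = g*(g^2 + 3*g - 4)/(g^3 - 2*g^2 - 45*g + 126)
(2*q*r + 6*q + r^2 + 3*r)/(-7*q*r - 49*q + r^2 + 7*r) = (-2*q*r - 6*q - r^2 - 3*r)/(7*q*r + 49*q - r^2 - 7*r)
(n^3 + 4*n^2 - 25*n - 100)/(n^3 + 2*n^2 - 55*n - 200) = (n^2 - n - 20)/(n^2 - 3*n - 40)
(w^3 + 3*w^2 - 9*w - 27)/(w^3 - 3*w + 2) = (w^3 + 3*w^2 - 9*w - 27)/(w^3 - 3*w + 2)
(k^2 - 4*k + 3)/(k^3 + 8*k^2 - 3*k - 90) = (k - 1)/(k^2 + 11*k + 30)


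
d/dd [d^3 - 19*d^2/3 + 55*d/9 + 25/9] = 3*d^2 - 38*d/3 + 55/9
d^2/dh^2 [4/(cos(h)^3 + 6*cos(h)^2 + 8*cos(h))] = 4*((35*cos(h) + 48*cos(2*h) + 9*cos(3*h))*(cos(h)^2 + 6*cos(h) + 8)*cos(h)/4 + 2*(3*cos(h)^2 + 12*cos(h) + 8)^2*sin(h)^2)/((cos(h)^2 + 6*cos(h) + 8)^3*cos(h)^3)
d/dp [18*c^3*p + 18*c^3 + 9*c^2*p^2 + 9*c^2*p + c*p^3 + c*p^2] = c*(18*c^2 + 18*c*p + 9*c + 3*p^2 + 2*p)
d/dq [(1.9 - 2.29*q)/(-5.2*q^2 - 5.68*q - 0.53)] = (-11.908*q^2 + 19.76*q + 12.0057)/(27.04*q^4 + 59.072*q^3 + 37.7744*q^2 + 6.0208*q + 0.2809)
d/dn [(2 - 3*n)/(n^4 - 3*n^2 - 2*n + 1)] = (-3*n^4 + 9*n^2 + 6*n - 2*(3*n - 2)*(-2*n^3 + 3*n + 1) - 3)/(n^4 - 3*n^2 - 2*n + 1)^2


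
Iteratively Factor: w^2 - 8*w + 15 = (w - 3)*(w - 5)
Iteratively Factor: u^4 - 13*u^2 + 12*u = (u - 3)*(u^3 + 3*u^2 - 4*u) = (u - 3)*(u - 1)*(u^2 + 4*u) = u*(u - 3)*(u - 1)*(u + 4)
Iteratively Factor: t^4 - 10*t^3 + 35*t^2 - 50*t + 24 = (t - 1)*(t^3 - 9*t^2 + 26*t - 24) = (t - 2)*(t - 1)*(t^2 - 7*t + 12) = (t - 3)*(t - 2)*(t - 1)*(t - 4)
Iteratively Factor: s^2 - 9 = (s - 3)*(s + 3)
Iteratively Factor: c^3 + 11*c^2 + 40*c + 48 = (c + 4)*(c^2 + 7*c + 12) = (c + 4)^2*(c + 3)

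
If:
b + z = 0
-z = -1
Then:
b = -1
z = 1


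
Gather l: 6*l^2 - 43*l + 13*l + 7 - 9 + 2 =6*l^2 - 30*l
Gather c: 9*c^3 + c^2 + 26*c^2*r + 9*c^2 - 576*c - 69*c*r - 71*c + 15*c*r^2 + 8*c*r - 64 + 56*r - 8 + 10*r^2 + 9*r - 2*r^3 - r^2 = 9*c^3 + c^2*(26*r + 10) + c*(15*r^2 - 61*r - 647) - 2*r^3 + 9*r^2 + 65*r - 72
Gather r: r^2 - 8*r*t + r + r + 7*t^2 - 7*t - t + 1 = r^2 + r*(2 - 8*t) + 7*t^2 - 8*t + 1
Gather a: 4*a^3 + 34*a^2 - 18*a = 4*a^3 + 34*a^2 - 18*a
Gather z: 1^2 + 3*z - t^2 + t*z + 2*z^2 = -t^2 + 2*z^2 + z*(t + 3) + 1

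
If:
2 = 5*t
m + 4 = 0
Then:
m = -4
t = 2/5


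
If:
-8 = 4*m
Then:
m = -2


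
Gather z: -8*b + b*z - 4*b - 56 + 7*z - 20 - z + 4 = -12*b + z*(b + 6) - 72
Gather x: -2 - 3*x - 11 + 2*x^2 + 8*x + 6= 2*x^2 + 5*x - 7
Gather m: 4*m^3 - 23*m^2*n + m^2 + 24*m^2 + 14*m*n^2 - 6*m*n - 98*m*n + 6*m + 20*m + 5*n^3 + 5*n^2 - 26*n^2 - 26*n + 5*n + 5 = 4*m^3 + m^2*(25 - 23*n) + m*(14*n^2 - 104*n + 26) + 5*n^3 - 21*n^2 - 21*n + 5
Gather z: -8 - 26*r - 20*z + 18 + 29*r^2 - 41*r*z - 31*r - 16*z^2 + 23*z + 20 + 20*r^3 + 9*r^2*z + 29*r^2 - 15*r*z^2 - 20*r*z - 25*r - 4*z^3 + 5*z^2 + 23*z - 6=20*r^3 + 58*r^2 - 82*r - 4*z^3 + z^2*(-15*r - 11) + z*(9*r^2 - 61*r + 26) + 24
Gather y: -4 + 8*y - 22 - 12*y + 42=16 - 4*y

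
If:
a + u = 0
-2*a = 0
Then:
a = 0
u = 0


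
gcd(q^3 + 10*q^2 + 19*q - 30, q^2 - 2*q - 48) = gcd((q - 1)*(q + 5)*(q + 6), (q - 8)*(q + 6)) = q + 6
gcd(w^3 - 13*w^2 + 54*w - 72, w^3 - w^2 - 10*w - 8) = w - 4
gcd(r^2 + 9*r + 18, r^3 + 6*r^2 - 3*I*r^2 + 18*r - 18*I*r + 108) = r + 6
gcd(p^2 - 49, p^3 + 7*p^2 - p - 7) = p + 7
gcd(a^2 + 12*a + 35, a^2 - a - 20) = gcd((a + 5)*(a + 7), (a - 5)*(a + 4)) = 1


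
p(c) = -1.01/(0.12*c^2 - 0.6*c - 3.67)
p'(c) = -1.01*(0.6 - 0.24*c)/(0.12*c^2 - 0.6*c - 3.67)^2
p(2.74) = 0.23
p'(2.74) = 0.00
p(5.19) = 0.28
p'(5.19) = 0.05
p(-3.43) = 5.04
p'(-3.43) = -35.86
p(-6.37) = -0.20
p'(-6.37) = -0.09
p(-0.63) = 0.31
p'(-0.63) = -0.07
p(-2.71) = 0.87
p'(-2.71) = -0.93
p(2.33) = 0.23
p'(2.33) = -0.00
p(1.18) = 0.24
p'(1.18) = -0.02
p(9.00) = -1.55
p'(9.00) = 3.73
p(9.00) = -1.55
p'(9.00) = 3.73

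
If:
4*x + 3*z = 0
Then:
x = -3*z/4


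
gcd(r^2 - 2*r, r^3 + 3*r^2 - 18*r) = r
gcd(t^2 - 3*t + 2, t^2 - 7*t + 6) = t - 1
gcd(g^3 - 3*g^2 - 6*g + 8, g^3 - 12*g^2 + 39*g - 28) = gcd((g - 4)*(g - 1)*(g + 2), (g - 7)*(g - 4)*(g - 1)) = g^2 - 5*g + 4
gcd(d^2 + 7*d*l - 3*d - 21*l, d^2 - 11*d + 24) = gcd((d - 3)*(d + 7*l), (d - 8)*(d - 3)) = d - 3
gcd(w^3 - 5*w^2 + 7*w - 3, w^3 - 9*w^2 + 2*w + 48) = w - 3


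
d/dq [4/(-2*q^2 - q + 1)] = 4*(4*q + 1)/(2*q^2 + q - 1)^2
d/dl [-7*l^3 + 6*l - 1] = 6 - 21*l^2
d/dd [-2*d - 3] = -2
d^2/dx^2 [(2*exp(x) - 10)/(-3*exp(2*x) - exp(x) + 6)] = (-18*exp(4*x) + 366*exp(3*x) - 126*exp(2*x) + 718*exp(x) - 12)*exp(x)/(27*exp(6*x) + 27*exp(5*x) - 153*exp(4*x) - 107*exp(3*x) + 306*exp(2*x) + 108*exp(x) - 216)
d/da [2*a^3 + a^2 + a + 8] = 6*a^2 + 2*a + 1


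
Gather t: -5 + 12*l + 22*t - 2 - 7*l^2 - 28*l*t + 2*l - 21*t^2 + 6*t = -7*l^2 + 14*l - 21*t^2 + t*(28 - 28*l) - 7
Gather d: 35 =35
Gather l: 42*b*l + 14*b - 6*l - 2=14*b + l*(42*b - 6) - 2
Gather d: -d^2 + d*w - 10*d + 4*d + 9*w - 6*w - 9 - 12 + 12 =-d^2 + d*(w - 6) + 3*w - 9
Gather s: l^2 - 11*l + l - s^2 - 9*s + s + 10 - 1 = l^2 - 10*l - s^2 - 8*s + 9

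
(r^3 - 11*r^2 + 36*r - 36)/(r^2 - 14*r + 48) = (r^2 - 5*r + 6)/(r - 8)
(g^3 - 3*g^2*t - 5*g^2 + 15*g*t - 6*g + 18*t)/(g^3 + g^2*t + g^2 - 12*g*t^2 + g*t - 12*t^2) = (g - 6)/(g + 4*t)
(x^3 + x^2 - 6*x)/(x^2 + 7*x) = (x^2 + x - 6)/(x + 7)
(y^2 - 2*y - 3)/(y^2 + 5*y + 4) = (y - 3)/(y + 4)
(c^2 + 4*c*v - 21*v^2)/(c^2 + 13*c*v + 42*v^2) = (c - 3*v)/(c + 6*v)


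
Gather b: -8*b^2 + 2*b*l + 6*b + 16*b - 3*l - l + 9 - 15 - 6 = -8*b^2 + b*(2*l + 22) - 4*l - 12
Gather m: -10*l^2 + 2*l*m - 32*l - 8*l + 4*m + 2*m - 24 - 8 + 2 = -10*l^2 - 40*l + m*(2*l + 6) - 30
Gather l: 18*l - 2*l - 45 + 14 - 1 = 16*l - 32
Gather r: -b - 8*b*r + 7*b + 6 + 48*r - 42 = 6*b + r*(48 - 8*b) - 36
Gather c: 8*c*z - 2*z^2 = 8*c*z - 2*z^2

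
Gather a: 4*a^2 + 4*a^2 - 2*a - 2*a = 8*a^2 - 4*a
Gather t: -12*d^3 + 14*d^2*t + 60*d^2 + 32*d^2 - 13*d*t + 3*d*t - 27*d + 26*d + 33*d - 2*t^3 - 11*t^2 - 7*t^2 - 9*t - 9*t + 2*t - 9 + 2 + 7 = -12*d^3 + 92*d^2 + 32*d - 2*t^3 - 18*t^2 + t*(14*d^2 - 10*d - 16)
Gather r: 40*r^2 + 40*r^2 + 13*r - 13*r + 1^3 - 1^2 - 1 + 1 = 80*r^2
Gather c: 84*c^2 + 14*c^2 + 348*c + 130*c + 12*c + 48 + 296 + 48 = 98*c^2 + 490*c + 392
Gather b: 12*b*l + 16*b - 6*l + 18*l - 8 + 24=b*(12*l + 16) + 12*l + 16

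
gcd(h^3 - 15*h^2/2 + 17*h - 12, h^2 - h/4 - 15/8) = h - 3/2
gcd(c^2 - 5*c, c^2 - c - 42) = 1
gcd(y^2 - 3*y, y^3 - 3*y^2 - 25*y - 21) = 1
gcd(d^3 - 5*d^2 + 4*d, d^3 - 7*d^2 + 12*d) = d^2 - 4*d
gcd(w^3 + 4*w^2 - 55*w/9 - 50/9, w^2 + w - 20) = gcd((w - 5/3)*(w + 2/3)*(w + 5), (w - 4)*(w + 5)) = w + 5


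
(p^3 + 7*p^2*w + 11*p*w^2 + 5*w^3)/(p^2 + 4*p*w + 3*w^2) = (p^2 + 6*p*w + 5*w^2)/(p + 3*w)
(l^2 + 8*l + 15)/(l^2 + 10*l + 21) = (l + 5)/(l + 7)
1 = 1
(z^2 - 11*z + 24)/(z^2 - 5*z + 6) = (z - 8)/(z - 2)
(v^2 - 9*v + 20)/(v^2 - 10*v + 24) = (v - 5)/(v - 6)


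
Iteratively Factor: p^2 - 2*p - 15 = (p + 3)*(p - 5)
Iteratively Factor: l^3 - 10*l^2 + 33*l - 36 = (l - 4)*(l^2 - 6*l + 9) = (l - 4)*(l - 3)*(l - 3)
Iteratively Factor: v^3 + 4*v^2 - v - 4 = (v + 1)*(v^2 + 3*v - 4) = (v - 1)*(v + 1)*(v + 4)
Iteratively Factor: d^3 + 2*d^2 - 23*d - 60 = (d + 3)*(d^2 - d - 20) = (d + 3)*(d + 4)*(d - 5)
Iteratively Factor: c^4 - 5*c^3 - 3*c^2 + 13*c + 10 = (c + 1)*(c^3 - 6*c^2 + 3*c + 10) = (c + 1)^2*(c^2 - 7*c + 10) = (c - 2)*(c + 1)^2*(c - 5)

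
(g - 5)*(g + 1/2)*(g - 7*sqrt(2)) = g^3 - 7*sqrt(2)*g^2 - 9*g^2/2 - 5*g/2 + 63*sqrt(2)*g/2 + 35*sqrt(2)/2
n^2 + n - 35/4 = (n - 5/2)*(n + 7/2)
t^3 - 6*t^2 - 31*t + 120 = (t - 8)*(t - 3)*(t + 5)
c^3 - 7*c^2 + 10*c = c*(c - 5)*(c - 2)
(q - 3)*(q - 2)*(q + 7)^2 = q^4 + 9*q^3 - 15*q^2 - 161*q + 294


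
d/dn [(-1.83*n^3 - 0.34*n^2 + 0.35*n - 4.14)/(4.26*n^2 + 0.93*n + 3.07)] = (-7.7958*n^4 - 3.4038*n^3 - 18.6615*n^2 + 33.1852*n + 4.9247)/(18.1476*n^4 + 7.9236*n^3 + 27.0213*n^2 + 5.7102*n + 9.4249)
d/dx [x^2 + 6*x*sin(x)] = 6*x*cos(x) + 2*x + 6*sin(x)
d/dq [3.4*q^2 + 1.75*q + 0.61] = 6.8*q + 1.75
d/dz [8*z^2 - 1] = 16*z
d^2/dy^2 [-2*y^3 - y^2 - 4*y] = -12*y - 2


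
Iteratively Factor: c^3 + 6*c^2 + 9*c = (c)*(c^2 + 6*c + 9) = c*(c + 3)*(c + 3)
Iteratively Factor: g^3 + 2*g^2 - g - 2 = (g + 1)*(g^2 + g - 2) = (g + 1)*(g + 2)*(g - 1)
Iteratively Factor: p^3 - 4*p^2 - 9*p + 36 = (p - 3)*(p^2 - p - 12) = (p - 3)*(p + 3)*(p - 4)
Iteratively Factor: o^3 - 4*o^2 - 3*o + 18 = (o - 3)*(o^2 - o - 6) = (o - 3)^2*(o + 2)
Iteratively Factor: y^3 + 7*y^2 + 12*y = (y + 3)*(y^2 + 4*y) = y*(y + 3)*(y + 4)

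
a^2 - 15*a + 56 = (a - 8)*(a - 7)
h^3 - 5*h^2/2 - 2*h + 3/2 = (h - 3)*(h - 1/2)*(h + 1)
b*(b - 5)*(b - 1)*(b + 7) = b^4 + b^3 - 37*b^2 + 35*b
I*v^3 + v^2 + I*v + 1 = (v - I)*(v + I)*(I*v + 1)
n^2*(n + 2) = n^3 + 2*n^2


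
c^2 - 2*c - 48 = (c - 8)*(c + 6)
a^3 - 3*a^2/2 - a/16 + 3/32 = (a - 3/2)*(a - 1/4)*(a + 1/4)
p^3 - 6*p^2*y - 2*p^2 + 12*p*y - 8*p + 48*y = (p - 4)*(p + 2)*(p - 6*y)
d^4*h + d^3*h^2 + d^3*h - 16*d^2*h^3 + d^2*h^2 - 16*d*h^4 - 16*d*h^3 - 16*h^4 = (d - 4*h)*(d + h)*(d + 4*h)*(d*h + h)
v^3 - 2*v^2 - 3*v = v*(v - 3)*(v + 1)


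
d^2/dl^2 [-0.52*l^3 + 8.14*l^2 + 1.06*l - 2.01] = 16.28 - 3.12*l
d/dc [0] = 0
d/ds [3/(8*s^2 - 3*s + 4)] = 3*(3 - 16*s)/(8*s^2 - 3*s + 4)^2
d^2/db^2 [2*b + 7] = 0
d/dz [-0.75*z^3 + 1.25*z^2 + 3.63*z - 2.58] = -2.25*z^2 + 2.5*z + 3.63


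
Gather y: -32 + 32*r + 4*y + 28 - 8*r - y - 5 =24*r + 3*y - 9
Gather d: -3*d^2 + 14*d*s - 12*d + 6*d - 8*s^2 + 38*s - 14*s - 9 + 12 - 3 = -3*d^2 + d*(14*s - 6) - 8*s^2 + 24*s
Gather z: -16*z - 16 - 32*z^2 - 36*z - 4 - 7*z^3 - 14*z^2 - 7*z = -7*z^3 - 46*z^2 - 59*z - 20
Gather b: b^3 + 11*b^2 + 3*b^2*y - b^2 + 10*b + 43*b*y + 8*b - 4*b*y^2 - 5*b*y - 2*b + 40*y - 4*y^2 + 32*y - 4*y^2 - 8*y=b^3 + b^2*(3*y + 10) + b*(-4*y^2 + 38*y + 16) - 8*y^2 + 64*y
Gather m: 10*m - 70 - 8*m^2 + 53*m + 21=-8*m^2 + 63*m - 49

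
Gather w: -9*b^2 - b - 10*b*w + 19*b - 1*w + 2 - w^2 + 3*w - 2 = -9*b^2 + 18*b - w^2 + w*(2 - 10*b)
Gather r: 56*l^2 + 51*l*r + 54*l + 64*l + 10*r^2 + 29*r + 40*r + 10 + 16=56*l^2 + 118*l + 10*r^2 + r*(51*l + 69) + 26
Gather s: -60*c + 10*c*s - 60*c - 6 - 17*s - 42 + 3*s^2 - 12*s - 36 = -120*c + 3*s^2 + s*(10*c - 29) - 84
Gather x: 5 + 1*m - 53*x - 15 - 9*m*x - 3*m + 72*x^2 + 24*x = -2*m + 72*x^2 + x*(-9*m - 29) - 10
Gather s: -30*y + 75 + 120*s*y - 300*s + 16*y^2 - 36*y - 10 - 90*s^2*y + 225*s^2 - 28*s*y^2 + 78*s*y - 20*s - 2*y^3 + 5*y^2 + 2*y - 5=s^2*(225 - 90*y) + s*(-28*y^2 + 198*y - 320) - 2*y^3 + 21*y^2 - 64*y + 60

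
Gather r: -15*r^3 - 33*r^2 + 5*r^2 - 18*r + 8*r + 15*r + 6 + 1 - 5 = -15*r^3 - 28*r^2 + 5*r + 2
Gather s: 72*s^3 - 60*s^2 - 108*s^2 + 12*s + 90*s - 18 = 72*s^3 - 168*s^2 + 102*s - 18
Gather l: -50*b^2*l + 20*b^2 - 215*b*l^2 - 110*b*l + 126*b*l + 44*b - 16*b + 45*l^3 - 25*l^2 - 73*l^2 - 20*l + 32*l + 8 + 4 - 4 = 20*b^2 + 28*b + 45*l^3 + l^2*(-215*b - 98) + l*(-50*b^2 + 16*b + 12) + 8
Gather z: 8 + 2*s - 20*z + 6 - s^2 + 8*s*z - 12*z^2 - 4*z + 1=-s^2 + 2*s - 12*z^2 + z*(8*s - 24) + 15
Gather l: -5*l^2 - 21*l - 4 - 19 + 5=-5*l^2 - 21*l - 18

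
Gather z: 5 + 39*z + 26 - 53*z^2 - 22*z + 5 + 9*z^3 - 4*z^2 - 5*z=9*z^3 - 57*z^2 + 12*z + 36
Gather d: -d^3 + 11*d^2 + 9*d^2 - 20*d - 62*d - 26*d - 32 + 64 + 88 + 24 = -d^3 + 20*d^2 - 108*d + 144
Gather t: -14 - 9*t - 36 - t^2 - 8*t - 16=-t^2 - 17*t - 66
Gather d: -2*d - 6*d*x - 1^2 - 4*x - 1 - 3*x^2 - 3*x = d*(-6*x - 2) - 3*x^2 - 7*x - 2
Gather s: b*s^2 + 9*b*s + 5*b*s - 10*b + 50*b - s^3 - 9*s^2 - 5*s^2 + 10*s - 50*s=40*b - s^3 + s^2*(b - 14) + s*(14*b - 40)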